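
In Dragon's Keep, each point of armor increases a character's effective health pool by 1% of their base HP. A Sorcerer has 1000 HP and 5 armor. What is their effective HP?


EHP = 1000 * (1 + 5/100)
= 1000 * (1 + 0.05)
= 1000 * 1.05
= 1050.0

1050.0 EHP


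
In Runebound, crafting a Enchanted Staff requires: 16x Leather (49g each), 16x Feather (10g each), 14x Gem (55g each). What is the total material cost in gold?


Cost breakdown:
  Leather: 16 * 49 = 784
  Feather: 16 * 10 = 160
  Gem: 14 * 55 = 770
Total = 784 + 160 + 770 = 1714

1714 gold


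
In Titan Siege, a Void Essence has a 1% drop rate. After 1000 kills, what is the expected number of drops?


Expected drops = kills * (drop_rate / 100)
= 1000 * (1 / 100)
= 1000 * 0.01
= 10.0

10.0 drops


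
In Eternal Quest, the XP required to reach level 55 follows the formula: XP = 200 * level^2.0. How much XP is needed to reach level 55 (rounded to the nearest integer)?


XP = 200 * level^2.0
Substitute level = 55:
XP = 200 * 55^2.0
= 200 * 3025.0
= 605000

605000 XP


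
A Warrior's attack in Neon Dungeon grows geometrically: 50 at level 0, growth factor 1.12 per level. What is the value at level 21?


value = base * growth^level
= 50 * 1.12^21
= 50 * 10.803848
= 540.19

540.19 attack


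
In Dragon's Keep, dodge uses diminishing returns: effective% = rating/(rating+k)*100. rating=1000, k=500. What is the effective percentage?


effective% = rating / (rating + k) * 100
= 1000 / (1000 + 500) * 100
= 1000 / 1500 * 100
= 0.666667 * 100
= 66.67%

66.67%


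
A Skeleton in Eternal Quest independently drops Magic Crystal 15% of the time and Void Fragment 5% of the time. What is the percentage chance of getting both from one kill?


For independent events, P(both) = P(A) * P(B)
= 15% * 5%
= 75 / 100 %
= 0.75%

0.75%


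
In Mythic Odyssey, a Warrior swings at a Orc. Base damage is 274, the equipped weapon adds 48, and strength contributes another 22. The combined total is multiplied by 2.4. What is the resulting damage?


Sum base + weapon + str = 274 + 48 + 22 = 344
Multiply by 2.4:
344 * 2.4 = 825.6

825.6 damage


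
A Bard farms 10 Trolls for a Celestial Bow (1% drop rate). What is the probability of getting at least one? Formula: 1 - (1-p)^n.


P(at least one) = 1 - P(none) = 1 - (1-p)^n
p = 1/100 = 0.01
1 - p = 0.99
(1 - p)^10 = 0.99^10 = 0.904382
P(at least one) = 1 - 0.904382 = 0.0956

0.0956


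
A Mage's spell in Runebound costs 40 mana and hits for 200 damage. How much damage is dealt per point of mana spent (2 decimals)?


Efficiency = damage / mana
= 200 / 40
= 5.00

5.00 dmg/mana


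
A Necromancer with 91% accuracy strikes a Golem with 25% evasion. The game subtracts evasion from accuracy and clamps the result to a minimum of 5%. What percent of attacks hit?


accuracy - evasion = 91 - 25 = 66
Apply floor: max(66, 5) = 66
Hit chance = 66%

66%


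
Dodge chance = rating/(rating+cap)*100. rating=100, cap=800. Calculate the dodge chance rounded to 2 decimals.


dodge% = 100 / (100 + 800) * 100
= 100 / 900 * 100
= 0.111111 * 100
= 11.11%

11.11%


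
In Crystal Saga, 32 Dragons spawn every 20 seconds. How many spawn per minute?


Spawns per minute = count * (60 / interval)
= 32 * (60 / 20)
= 32 * 3.0
= 96.0

96.0 per minute


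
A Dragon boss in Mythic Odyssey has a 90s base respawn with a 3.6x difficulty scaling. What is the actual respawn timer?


Respawn time = base * multiplier
= 90 * 3.6
= 324.0 seconds

324.0 seconds


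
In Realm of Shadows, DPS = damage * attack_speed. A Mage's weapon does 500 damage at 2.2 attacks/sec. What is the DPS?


DPS = damage * attack_speed
= 500 * 2.2
= 1100.0

1100.0 DPS


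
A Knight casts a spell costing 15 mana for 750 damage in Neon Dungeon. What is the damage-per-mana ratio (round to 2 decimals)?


Efficiency = damage / mana
= 750 / 15
= 50.00

50.00 dmg/mana


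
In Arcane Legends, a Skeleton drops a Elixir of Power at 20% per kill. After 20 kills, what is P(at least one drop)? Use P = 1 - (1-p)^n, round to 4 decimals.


P(at least one) = 1 - P(none) = 1 - (1-p)^n
p = 20/100 = 0.2
1 - p = 0.8
(1 - p)^20 = 0.8^20 = 0.011529
P(at least one) = 1 - 0.011529 = 0.9885

0.9885


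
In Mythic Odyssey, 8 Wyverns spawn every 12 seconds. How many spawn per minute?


Spawns per minute = count * (60 / interval)
= 8 * (60 / 12)
= 8 * 5.0
= 40.0

40.0 per minute


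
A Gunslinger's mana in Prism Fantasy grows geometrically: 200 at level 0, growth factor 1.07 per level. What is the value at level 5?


value = base * growth^level
= 200 * 1.07^5
= 200 * 1.402552
= 280.51

280.51 mana


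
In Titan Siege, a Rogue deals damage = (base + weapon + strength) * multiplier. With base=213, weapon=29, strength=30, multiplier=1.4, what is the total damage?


Sum base + weapon + str = 213 + 29 + 30 = 272
Multiply by 1.4:
272 * 1.4 = 380.8

380.8 damage


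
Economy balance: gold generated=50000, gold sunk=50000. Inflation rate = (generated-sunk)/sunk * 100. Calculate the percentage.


Net gold = 50000 - 50000 = 0
Inflation rate = net / sunk * 100 = 0 / 50000 * 100
= 0.0 * 100
= 0.00%

0.00%


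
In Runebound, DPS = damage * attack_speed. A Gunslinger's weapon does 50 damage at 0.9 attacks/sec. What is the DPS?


DPS = damage * attack_speed
= 50 * 0.9
= 45.0

45.0 DPS


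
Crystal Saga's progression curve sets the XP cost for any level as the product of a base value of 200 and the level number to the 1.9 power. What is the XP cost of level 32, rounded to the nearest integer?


XP = 200 * level^1.9
Substitute level = 32:
XP = 200 * 32^1.9
= 200 * 724.0773
= 144815

144815 XP


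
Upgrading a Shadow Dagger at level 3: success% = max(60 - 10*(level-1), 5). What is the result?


raw_rate = 60 - 10 * (3 - 1)
= 60 - 10 * 2
= 60 - 20
= 40
Apply floor: max(40, 5) = 40%

40%


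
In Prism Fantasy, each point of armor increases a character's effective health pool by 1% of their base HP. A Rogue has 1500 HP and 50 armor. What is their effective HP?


EHP = 1500 * (1 + 50/100)
= 1500 * (1 + 0.5)
= 1500 * 1.5
= 2250.0

2250.0 EHP


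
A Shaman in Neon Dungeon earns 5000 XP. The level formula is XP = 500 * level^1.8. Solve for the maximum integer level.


XP = 500 * level^1.8, so level = (XP / 500)^(1/1.8)
= (5000 / 500)^(1/1.8)
= 10.0^0.5556
= 3.5938
Floor: level = 3

level 3


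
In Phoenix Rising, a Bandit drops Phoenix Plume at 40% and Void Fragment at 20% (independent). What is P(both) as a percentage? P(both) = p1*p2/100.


For independent events, P(both) = P(A) * P(B)
= 40% * 20%
= 800 / 100 %
= 8.0%

8.0%


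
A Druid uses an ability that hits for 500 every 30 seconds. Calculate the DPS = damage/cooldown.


DPS = damage / cooldown
= 500 / 30
= 16.67

16.67 DPS


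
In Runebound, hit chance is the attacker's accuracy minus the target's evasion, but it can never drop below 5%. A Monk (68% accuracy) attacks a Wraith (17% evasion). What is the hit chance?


accuracy - evasion = 68 - 17 = 51
Apply floor: max(51, 5) = 51
Hit chance = 51%

51%


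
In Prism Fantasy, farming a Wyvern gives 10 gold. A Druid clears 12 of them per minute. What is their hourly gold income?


Gold per minute = 10 * 12 = 120
Gold per hour = 120 * 60 = 7200

7200 gold/hour


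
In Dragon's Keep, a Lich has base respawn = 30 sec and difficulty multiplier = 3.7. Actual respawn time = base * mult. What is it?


Respawn time = base * multiplier
= 30 * 3.7
= 111.0 seconds

111.0 seconds


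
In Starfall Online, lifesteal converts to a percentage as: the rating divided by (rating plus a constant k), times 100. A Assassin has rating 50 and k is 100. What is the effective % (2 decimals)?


effective% = rating / (rating + k) * 100
= 50 / (50 + 100) * 100
= 50 / 150 * 100
= 0.333333 * 100
= 33.33%

33.33%


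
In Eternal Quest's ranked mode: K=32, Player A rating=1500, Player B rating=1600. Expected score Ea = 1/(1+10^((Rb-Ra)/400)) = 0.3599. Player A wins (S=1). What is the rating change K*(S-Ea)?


Elo update: delta = K * (S - Ea), where S = 1 (wins)
S - Ea = 1 - 0.3599 = 0.6401
Rating change = 32 * 0.6401
= 20.48

20.48 rating points


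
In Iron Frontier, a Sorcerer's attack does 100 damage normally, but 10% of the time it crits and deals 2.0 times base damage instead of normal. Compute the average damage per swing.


E[dmg] = base * (1 + crit_chance * (crit_mult - 1))
cc as decimal = 10/100 = 0.1
cm - 1 = 2.0 - 1 = 1.0
Bonus factor = 0.1 * 1.0 = 0.1
Total multiplier = 1 + 0.1 = 1.1
Expected damage = 100 * 1.1 = 110.00

110.00 damage


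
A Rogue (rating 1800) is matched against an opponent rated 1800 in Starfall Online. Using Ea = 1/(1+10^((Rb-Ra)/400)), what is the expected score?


Elo expected score: Ea = 1/(1 + 10^((Rb-Ra)/400))
Rb - Ra = 1800 - 1800 = 0
(Rb-Ra)/400 = 0/400 = 0.0
10^0.0 = 1.0
Ea = 1/(1 + 1.0) = 1/2.0 = 0.5000

0.5000


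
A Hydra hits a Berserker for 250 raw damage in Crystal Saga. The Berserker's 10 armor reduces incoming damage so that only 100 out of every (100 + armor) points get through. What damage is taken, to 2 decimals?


actual = 250 * 100 / (100 + 10)
= 250 * 100 / 110
= 25000 / 110
= 227.27

227.27 damage


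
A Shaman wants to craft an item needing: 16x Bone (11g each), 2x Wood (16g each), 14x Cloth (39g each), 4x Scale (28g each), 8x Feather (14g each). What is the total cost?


Cost breakdown:
  Bone: 16 * 11 = 176
  Wood: 2 * 16 = 32
  Cloth: 14 * 39 = 546
  Scale: 4 * 28 = 112
  Feather: 8 * 14 = 112
Total = 176 + 32 + 546 + 112 + 112 = 978

978 gold


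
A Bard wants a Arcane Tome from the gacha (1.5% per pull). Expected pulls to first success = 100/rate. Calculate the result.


Expected pulls for a geometric distribution = 1/p = 100 / rate%
= 100 / 1.5
= 66.67

66.67 pulls


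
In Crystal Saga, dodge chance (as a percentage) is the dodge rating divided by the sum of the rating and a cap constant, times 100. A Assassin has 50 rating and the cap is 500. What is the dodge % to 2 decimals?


dodge% = 50 / (50 + 500) * 100
= 50 / 550 * 100
= 0.090909 * 100
= 9.09%

9.09%


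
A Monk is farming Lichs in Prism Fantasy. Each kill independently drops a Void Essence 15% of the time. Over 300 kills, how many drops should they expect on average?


Expected drops = kills * (drop_rate / 100)
= 300 * (15 / 100)
= 300 * 0.15
= 45.0

45.0 drops


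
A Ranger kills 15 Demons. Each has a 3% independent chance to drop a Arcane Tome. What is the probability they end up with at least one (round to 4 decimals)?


P(at least one) = 1 - P(none) = 1 - (1-p)^n
p = 3/100 = 0.03
1 - p = 0.97
(1 - p)^15 = 0.97^15 = 0.633251
P(at least one) = 1 - 0.633251 = 0.3667

0.3667


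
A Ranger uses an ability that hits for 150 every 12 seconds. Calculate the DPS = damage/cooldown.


DPS = damage / cooldown
= 150 / 12
= 12.50

12.50 DPS


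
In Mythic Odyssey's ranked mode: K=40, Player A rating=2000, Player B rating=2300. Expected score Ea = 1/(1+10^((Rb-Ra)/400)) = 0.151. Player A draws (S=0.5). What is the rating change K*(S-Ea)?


Elo update: delta = K * (S - Ea), where S = 0.5 (draws)
S - Ea = 0.5 - 0.151 = 0.349
Rating change = 40 * 0.349
= 13.96

13.96 rating points


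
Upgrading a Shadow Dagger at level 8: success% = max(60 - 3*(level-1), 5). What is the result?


raw_rate = 60 - 3 * (8 - 1)
= 60 - 3 * 7
= 60 - 21
= 39
Apply floor: max(39, 5) = 39%

39%


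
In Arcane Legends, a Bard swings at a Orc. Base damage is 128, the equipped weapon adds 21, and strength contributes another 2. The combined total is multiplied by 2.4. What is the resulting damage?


Sum base + weapon + str = 128 + 21 + 2 = 151
Multiply by 2.4:
151 * 2.4 = 362.4

362.4 damage


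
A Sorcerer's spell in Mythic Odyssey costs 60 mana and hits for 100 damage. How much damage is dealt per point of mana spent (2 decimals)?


Efficiency = damage / mana
= 100 / 60
= 1.67

1.67 dmg/mana


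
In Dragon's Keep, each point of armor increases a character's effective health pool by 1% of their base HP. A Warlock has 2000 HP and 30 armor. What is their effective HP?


EHP = 2000 * (1 + 30/100)
= 2000 * (1 + 0.3)
= 2000 * 1.3
= 2600.0

2600.0 EHP


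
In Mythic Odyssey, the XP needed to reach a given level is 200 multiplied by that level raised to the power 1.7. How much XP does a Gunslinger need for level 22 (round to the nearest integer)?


XP = 200 * level^1.7
Substitute level = 22:
XP = 200 * 22^1.7
= 200 * 191.4779
= 38296

38296 XP


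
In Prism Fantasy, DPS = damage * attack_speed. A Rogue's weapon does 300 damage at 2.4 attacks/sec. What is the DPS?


DPS = damage * attack_speed
= 300 * 2.4
= 720.0

720.0 DPS


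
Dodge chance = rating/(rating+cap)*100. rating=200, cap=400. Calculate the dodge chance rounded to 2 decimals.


dodge% = 200 / (200 + 400) * 100
= 200 / 600 * 100
= 0.333333 * 100
= 33.33%

33.33%


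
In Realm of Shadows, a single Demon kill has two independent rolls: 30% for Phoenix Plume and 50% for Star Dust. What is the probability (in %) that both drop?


For independent events, P(both) = P(A) * P(B)
= 30% * 50%
= 1500 / 100 %
= 15.0%

15.0%


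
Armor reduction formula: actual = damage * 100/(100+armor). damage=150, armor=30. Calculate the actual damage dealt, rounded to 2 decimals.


actual = 150 * 100 / (100 + 30)
= 150 * 100 / 130
= 15000 / 130
= 115.38

115.38 damage


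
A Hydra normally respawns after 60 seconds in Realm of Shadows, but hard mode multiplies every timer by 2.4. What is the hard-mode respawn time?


Respawn time = base * multiplier
= 60 * 2.4
= 144.0 seconds

144.0 seconds


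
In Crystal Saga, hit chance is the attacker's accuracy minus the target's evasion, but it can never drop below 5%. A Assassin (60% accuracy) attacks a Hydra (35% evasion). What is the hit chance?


accuracy - evasion = 60 - 35 = 25
Apply floor: max(25, 5) = 25
Hit chance = 25%

25%


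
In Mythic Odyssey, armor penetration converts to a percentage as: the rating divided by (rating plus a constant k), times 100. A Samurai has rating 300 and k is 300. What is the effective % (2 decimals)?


effective% = rating / (rating + k) * 100
= 300 / (300 + 300) * 100
= 300 / 600 * 100
= 0.5 * 100
= 50.00%

50.00%


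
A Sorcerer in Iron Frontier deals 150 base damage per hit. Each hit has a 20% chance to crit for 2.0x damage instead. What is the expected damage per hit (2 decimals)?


E[dmg] = base * (1 + crit_chance * (crit_mult - 1))
cc as decimal = 20/100 = 0.2
cm - 1 = 2.0 - 1 = 1.0
Bonus factor = 0.2 * 1.0 = 0.2
Total multiplier = 1 + 0.2 = 1.2
Expected damage = 150 * 1.2 = 180.00

180.00 damage


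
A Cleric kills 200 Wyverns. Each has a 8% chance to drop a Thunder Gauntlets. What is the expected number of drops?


Expected drops = kills * (drop_rate / 100)
= 200 * (8 / 100)
= 200 * 0.08
= 16.0

16.0 drops


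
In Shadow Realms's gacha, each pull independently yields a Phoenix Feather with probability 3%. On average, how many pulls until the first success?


Expected pulls for a geometric distribution = 1/p = 100 / rate%
= 100 / 3
= 33.33

33.33 pulls


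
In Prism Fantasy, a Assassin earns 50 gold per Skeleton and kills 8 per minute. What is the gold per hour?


Gold per minute = 50 * 8 = 400
Gold per hour = 400 * 60 = 24000

24000 gold/hour


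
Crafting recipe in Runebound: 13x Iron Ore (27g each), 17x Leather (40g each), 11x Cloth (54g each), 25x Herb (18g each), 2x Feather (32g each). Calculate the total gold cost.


Cost breakdown:
  Iron Ore: 13 * 27 = 351
  Leather: 17 * 40 = 680
  Cloth: 11 * 54 = 594
  Herb: 25 * 18 = 450
  Feather: 2 * 32 = 64
Total = 351 + 680 + 594 + 450 + 64 = 2139

2139 gold


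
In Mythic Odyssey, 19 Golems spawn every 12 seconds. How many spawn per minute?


Spawns per minute = count * (60 / interval)
= 19 * (60 / 12)
= 19 * 5.0
= 95.0

95.0 per minute


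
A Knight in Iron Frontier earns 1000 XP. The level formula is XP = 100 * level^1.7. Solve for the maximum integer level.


XP = 100 * level^1.7, so level = (XP / 100)^(1/1.7)
= (1000 / 100)^(1/1.7)
= 10.0^0.5882
= 3.8747
Floor: level = 3

level 3


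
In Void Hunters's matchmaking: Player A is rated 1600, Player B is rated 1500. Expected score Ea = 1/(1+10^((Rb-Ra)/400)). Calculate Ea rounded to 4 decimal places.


Elo expected score: Ea = 1/(1 + 10^((Rb-Ra)/400))
Rb - Ra = 1500 - 1600 = -100
(Rb-Ra)/400 = -100/400 = -0.25
10^-0.25 = 0.562341
Ea = 1/(1 + 0.562341) = 1/1.562341 = 0.6401

0.6401


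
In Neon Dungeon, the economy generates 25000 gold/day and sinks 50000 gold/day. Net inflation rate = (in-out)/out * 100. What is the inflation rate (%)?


Net gold = 25000 - 50000 = -25000
Inflation rate = net / sunk * 100 = -25000 / 50000 * 100
= -0.5 * 100
= -50.00%

-50.00%


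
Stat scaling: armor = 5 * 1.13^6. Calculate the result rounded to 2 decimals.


value = base * growth^level
= 5 * 1.13^6
= 5 * 2.081952
= 10.41

10.41 armor


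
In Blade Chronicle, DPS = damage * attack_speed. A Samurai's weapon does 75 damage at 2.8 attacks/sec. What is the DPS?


DPS = damage * attack_speed
= 75 * 2.8
= 210.0

210.0 DPS


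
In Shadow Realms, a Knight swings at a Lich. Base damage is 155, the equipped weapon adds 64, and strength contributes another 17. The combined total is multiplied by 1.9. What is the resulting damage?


Sum base + weapon + str = 155 + 64 + 17 = 236
Multiply by 1.9:
236 * 1.9 = 448.4

448.4 damage


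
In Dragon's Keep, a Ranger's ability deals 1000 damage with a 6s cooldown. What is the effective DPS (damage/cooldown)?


DPS = damage / cooldown
= 1000 / 6
= 166.67

166.67 DPS


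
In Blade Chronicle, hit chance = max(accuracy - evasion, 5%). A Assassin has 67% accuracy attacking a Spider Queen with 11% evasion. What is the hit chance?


accuracy - evasion = 67 - 11 = 56
Apply floor: max(56, 5) = 56
Hit chance = 56%

56%


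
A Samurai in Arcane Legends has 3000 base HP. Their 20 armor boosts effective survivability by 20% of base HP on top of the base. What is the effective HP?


EHP = 3000 * (1 + 20/100)
= 3000 * (1 + 0.2)
= 3000 * 1.2
= 3600.0

3600.0 EHP


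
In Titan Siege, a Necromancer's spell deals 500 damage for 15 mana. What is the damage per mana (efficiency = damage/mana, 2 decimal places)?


Efficiency = damage / mana
= 500 / 15
= 33.33

33.33 dmg/mana


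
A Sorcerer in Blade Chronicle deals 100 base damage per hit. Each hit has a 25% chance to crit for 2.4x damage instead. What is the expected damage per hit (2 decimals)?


E[dmg] = base * (1 + crit_chance * (crit_mult - 1))
cc as decimal = 25/100 = 0.25
cm - 1 = 2.4 - 1 = 1.4
Bonus factor = 0.25 * 1.4 = 0.35
Total multiplier = 1 + 0.35 = 1.35
Expected damage = 100 * 1.35 = 135.00

135.00 damage


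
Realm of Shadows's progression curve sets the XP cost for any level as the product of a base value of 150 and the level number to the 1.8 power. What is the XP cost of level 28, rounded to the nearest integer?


XP = 150 * level^1.8
Substitute level = 28:
XP = 150 * 28^1.8
= 150 * 402.6099
= 60391

60391 XP


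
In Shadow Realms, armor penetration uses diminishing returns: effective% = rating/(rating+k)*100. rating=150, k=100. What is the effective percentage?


effective% = rating / (rating + k) * 100
= 150 / (150 + 100) * 100
= 150 / 250 * 100
= 0.6 * 100
= 60.00%

60.00%


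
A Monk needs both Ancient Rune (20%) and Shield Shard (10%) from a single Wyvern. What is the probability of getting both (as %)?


For independent events, P(both) = P(A) * P(B)
= 20% * 10%
= 200 / 100 %
= 2.0%

2.0%


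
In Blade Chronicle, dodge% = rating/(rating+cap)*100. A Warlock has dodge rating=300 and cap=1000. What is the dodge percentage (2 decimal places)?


dodge% = 300 / (300 + 1000) * 100
= 300 / 1300 * 100
= 0.230769 * 100
= 23.08%

23.08%


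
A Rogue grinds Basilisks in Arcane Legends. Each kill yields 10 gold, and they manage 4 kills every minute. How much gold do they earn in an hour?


Gold per minute = 10 * 4 = 40
Gold per hour = 40 * 60 = 2400

2400 gold/hour


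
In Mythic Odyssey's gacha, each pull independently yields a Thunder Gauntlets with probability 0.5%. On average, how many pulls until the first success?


Expected pulls for a geometric distribution = 1/p = 100 / rate%
= 100 / 0.5
= 200.0

200.0 pulls


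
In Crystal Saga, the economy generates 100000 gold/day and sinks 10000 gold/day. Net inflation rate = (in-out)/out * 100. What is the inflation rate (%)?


Net gold = 100000 - 10000 = 90000
Inflation rate = net / sunk * 100 = 90000 / 10000 * 100
= 9.0 * 100
= 900.00%

900.00%


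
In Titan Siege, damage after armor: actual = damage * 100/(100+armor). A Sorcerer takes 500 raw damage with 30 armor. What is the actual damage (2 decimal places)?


actual = 500 * 100 / (100 + 30)
= 500 * 100 / 130
= 50000 / 130
= 384.62

384.62 damage


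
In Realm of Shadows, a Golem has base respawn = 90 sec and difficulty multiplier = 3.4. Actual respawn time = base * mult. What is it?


Respawn time = base * multiplier
= 90 * 3.4
= 306.0 seconds

306.0 seconds


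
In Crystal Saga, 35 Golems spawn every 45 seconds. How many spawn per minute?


Spawns per minute = count * (60 / interval)
= 35 * (60 / 45)
= 35 * 1.3333
= 46.67

46.67 per minute


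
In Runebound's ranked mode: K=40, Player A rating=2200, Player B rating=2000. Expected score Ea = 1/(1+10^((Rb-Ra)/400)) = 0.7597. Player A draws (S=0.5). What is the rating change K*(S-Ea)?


Elo update: delta = K * (S - Ea), where S = 0.5 (draws)
S - Ea = 0.5 - 0.7597 = -0.2597
Rating change = 40 * -0.2597
= -10.39

-10.39 rating points


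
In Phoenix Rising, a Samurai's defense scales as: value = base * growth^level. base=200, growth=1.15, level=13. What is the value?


value = base * growth^level
= 200 * 1.15^13
= 200 * 6.152788
= 1230.56

1230.56 defense


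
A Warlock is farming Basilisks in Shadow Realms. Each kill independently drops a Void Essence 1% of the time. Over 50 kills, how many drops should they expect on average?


Expected drops = kills * (drop_rate / 100)
= 50 * (1 / 100)
= 50 * 0.01
= 0.5

0.5 drops


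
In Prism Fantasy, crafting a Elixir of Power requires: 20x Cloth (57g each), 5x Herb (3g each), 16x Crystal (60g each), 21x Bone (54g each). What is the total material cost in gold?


Cost breakdown:
  Cloth: 20 * 57 = 1140
  Herb: 5 * 3 = 15
  Crystal: 16 * 60 = 960
  Bone: 21 * 54 = 1134
Total = 1140 + 15 + 960 + 1134 = 3249

3249 gold


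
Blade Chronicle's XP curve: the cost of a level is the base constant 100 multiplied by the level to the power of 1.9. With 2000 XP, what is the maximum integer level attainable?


XP = 100 * level^1.9, so level = (XP / 100)^(1/1.9)
= (2000 / 100)^(1/1.9)
= 20.0^0.5263
= 4.839
Floor: level = 4

level 4


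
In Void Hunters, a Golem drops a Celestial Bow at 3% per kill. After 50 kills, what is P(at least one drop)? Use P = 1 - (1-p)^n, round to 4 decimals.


P(at least one) = 1 - P(none) = 1 - (1-p)^n
p = 3/100 = 0.03
1 - p = 0.97
(1 - p)^50 = 0.97^50 = 0.218065
P(at least one) = 1 - 0.218065 = 0.7819

0.7819


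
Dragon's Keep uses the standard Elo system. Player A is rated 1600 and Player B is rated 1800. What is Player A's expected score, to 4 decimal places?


Elo expected score: Ea = 1/(1 + 10^((Rb-Ra)/400))
Rb - Ra = 1800 - 1600 = 200
(Rb-Ra)/400 = 200/400 = 0.5
10^0.5 = 3.162278
Ea = 1/(1 + 3.162278) = 1/4.162278 = 0.2403

0.2403


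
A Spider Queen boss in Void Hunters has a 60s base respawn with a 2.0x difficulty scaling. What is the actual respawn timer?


Respawn time = base * multiplier
= 60 * 2.0
= 120.0 seconds

120.0 seconds


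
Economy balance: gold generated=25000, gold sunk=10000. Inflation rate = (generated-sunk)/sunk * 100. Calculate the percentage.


Net gold = 25000 - 10000 = 15000
Inflation rate = net / sunk * 100 = 15000 / 10000 * 100
= 1.5 * 100
= 150.00%

150.00%


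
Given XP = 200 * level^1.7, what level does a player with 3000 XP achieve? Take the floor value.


XP = 200 * level^1.7, so level = (XP / 200)^(1/1.7)
= (3000 / 200)^(1/1.7)
= 15.0^0.5882
= 4.9183
Floor: level = 4

level 4


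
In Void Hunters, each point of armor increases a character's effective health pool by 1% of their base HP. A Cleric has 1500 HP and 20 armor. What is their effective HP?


EHP = 1500 * (1 + 20/100)
= 1500 * (1 + 0.2)
= 1500 * 1.2
= 1800.0

1800.0 EHP


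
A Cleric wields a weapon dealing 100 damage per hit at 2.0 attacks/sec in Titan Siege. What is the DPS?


DPS = damage * attack_speed
= 100 * 2.0
= 200.0

200.0 DPS


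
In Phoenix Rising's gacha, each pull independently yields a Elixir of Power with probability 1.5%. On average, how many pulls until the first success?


Expected pulls for a geometric distribution = 1/p = 100 / rate%
= 100 / 1.5
= 66.67

66.67 pulls


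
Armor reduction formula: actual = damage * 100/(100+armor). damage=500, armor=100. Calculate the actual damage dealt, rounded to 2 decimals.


actual = 500 * 100 / (100 + 100)
= 500 * 100 / 200
= 50000 / 200
= 250.00

250.00 damage


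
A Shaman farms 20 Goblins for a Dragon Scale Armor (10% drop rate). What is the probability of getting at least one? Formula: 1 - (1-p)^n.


P(at least one) = 1 - P(none) = 1 - (1-p)^n
p = 10/100 = 0.1
1 - p = 0.9
(1 - p)^20 = 0.9^20 = 0.121577
P(at least one) = 1 - 0.121577 = 0.8784

0.8784


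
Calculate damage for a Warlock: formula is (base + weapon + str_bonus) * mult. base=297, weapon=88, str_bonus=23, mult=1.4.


Sum base + weapon + str = 297 + 88 + 23 = 408
Multiply by 1.4:
408 * 1.4 = 571.2

571.2 damage


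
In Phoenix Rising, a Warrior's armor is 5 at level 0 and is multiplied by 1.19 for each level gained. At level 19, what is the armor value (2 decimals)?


value = base * growth^level
= 5 * 1.19^19
= 5 * 27.251616
= 136.26

136.26 armor


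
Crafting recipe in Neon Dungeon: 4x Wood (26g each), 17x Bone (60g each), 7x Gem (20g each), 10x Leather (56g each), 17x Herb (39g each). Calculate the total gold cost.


Cost breakdown:
  Wood: 4 * 26 = 104
  Bone: 17 * 60 = 1020
  Gem: 7 * 20 = 140
  Leather: 10 * 56 = 560
  Herb: 17 * 39 = 663
Total = 104 + 1020 + 140 + 560 + 663 = 2487

2487 gold


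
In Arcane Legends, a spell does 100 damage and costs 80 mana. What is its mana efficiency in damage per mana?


Efficiency = damage / mana
= 100 / 80
= 1.25

1.25 dmg/mana


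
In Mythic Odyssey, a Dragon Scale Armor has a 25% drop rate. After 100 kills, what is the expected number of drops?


Expected drops = kills * (drop_rate / 100)
= 100 * (25 / 100)
= 100 * 0.25
= 25.0

25.0 drops


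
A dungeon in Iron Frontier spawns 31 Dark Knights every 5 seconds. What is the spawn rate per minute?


Spawns per minute = count * (60 / interval)
= 31 * (60 / 5)
= 31 * 12.0
= 372.0

372.0 per minute


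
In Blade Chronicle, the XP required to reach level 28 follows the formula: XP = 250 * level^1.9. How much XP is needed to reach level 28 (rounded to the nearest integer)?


XP = 250 * level^1.9
Substitute level = 28:
XP = 250 * 28^1.9
= 250 * 561.824
= 140456

140456 XP


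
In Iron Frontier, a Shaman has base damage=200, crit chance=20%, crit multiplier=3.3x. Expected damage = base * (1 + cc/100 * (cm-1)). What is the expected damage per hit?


E[dmg] = base * (1 + crit_chance * (crit_mult - 1))
cc as decimal = 20/100 = 0.2
cm - 1 = 3.3 - 1 = 2.3
Bonus factor = 0.2 * 2.3 = 0.46
Total multiplier = 1 + 0.46 = 1.46
Expected damage = 200 * 1.46 = 292.00

292.00 damage


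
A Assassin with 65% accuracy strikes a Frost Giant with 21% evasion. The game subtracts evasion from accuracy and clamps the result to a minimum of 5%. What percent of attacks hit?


accuracy - evasion = 65 - 21 = 44
Apply floor: max(44, 5) = 44
Hit chance = 44%

44%


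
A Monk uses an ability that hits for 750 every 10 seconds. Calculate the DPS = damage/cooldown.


DPS = damage / cooldown
= 750 / 10
= 75.00

75.00 DPS


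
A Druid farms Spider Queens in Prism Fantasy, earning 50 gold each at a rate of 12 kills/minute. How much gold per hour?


Gold per minute = 50 * 12 = 600
Gold per hour = 600 * 60 = 36000

36000 gold/hour


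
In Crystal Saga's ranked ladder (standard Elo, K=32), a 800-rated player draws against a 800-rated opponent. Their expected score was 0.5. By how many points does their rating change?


Elo update: delta = K * (S - Ea), where S = 0.5 (draws)
S - Ea = 0.5 - 0.5 = 0.0
Rating change = 32 * 0.0
= 0.00

0.00 rating points


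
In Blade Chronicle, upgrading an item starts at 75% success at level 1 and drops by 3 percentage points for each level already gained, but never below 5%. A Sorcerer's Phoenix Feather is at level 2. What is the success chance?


raw_rate = 75 - 3 * (2 - 1)
= 75 - 3 * 1
= 75 - 3
= 72
Apply floor: max(72, 5) = 72%

72%


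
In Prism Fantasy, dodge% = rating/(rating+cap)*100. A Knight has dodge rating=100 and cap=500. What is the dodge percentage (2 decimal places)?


dodge% = 100 / (100 + 500) * 100
= 100 / 600 * 100
= 0.166667 * 100
= 16.67%

16.67%


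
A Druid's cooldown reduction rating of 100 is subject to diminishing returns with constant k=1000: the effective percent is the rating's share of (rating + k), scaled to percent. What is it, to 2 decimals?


effective% = rating / (rating + k) * 100
= 100 / (100 + 1000) * 100
= 100 / 1100 * 100
= 0.090909 * 100
= 9.09%

9.09%


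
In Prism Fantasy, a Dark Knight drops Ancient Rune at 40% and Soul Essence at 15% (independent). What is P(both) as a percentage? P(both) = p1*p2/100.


For independent events, P(both) = P(A) * P(B)
= 40% * 15%
= 600 / 100 %
= 6.0%

6.0%


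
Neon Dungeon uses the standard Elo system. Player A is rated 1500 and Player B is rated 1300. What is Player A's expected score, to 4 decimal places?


Elo expected score: Ea = 1/(1 + 10^((Rb-Ra)/400))
Rb - Ra = 1300 - 1500 = -200
(Rb-Ra)/400 = -200/400 = -0.5
10^-0.5 = 0.316228
Ea = 1/(1 + 0.316228) = 1/1.316228 = 0.7597

0.7597


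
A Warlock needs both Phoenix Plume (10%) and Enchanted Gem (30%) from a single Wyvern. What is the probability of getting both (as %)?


For independent events, P(both) = P(A) * P(B)
= 10% * 30%
= 300 / 100 %
= 3.0%

3.0%


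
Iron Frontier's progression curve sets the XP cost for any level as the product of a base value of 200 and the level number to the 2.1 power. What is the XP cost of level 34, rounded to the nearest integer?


XP = 200 * level^2.1
Substitute level = 34:
XP = 200 * 34^2.1
= 200 * 1644.7721
= 328954

328954 XP


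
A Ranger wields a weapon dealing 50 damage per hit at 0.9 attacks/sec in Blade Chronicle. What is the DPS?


DPS = damage * attack_speed
= 50 * 0.9
= 45.0

45.0 DPS


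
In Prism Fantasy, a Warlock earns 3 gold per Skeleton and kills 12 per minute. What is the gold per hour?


Gold per minute = 3 * 12 = 36
Gold per hour = 36 * 60 = 2160

2160 gold/hour


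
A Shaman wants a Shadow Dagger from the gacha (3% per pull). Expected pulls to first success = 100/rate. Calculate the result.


Expected pulls for a geometric distribution = 1/p = 100 / rate%
= 100 / 3
= 33.33

33.33 pulls


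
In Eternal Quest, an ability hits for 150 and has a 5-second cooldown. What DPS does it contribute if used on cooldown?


DPS = damage / cooldown
= 150 / 5
= 30.00

30.00 DPS


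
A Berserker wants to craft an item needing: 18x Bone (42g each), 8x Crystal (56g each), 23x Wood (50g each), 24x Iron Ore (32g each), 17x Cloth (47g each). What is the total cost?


Cost breakdown:
  Bone: 18 * 42 = 756
  Crystal: 8 * 56 = 448
  Wood: 23 * 50 = 1150
  Iron Ore: 24 * 32 = 768
  Cloth: 17 * 47 = 799
Total = 756 + 448 + 1150 + 768 + 799 = 3921

3921 gold


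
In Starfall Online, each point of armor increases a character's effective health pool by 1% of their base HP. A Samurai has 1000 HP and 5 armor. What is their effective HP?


EHP = 1000 * (1 + 5/100)
= 1000 * (1 + 0.05)
= 1000 * 1.05
= 1050.0

1050.0 EHP


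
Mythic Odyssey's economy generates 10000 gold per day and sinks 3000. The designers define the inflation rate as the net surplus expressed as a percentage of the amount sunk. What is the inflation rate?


Net gold = 10000 - 3000 = 7000
Inflation rate = net / sunk * 100 = 7000 / 3000 * 100
= 2.333333 * 100
= 233.33%

233.33%


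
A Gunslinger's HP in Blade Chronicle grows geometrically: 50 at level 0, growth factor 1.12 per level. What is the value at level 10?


value = base * growth^level
= 50 * 1.12^10
= 50 * 3.105848
= 155.29

155.29 HP


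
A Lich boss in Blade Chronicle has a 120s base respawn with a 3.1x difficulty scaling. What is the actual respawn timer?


Respawn time = base * multiplier
= 120 * 3.1
= 372.0 seconds

372.0 seconds


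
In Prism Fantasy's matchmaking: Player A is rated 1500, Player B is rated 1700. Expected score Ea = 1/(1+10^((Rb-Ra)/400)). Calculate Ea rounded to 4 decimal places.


Elo expected score: Ea = 1/(1 + 10^((Rb-Ra)/400))
Rb - Ra = 1700 - 1500 = 200
(Rb-Ra)/400 = 200/400 = 0.5
10^0.5 = 3.162278
Ea = 1/(1 + 3.162278) = 1/4.162278 = 0.2403

0.2403


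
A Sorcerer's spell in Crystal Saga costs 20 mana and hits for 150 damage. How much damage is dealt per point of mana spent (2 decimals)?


Efficiency = damage / mana
= 150 / 20
= 7.50

7.50 dmg/mana


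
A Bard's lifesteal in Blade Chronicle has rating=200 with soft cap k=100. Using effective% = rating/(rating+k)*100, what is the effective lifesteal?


effective% = rating / (rating + k) * 100
= 200 / (200 + 100) * 100
= 200 / 300 * 100
= 0.666667 * 100
= 66.67%

66.67%


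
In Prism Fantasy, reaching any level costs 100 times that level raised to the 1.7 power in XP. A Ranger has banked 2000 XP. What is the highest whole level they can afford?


XP = 100 * level^1.7, so level = (XP / 100)^(1/1.7)
= (2000 / 100)^(1/1.7)
= 20.0^0.5882
= 5.8252
Floor: level = 5

level 5


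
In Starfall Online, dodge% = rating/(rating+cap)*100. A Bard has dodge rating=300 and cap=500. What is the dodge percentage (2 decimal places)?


dodge% = 300 / (300 + 500) * 100
= 300 / 800 * 100
= 0.375 * 100
= 37.50%

37.50%


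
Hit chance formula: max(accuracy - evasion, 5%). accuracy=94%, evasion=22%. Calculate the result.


accuracy - evasion = 94 - 22 = 72
Apply floor: max(72, 5) = 72
Hit chance = 72%

72%


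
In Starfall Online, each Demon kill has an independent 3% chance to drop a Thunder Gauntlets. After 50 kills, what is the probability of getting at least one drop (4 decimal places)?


P(at least one) = 1 - P(none) = 1 - (1-p)^n
p = 3/100 = 0.03
1 - p = 0.97
(1 - p)^50 = 0.97^50 = 0.218065
P(at least one) = 1 - 0.218065 = 0.7819

0.7819


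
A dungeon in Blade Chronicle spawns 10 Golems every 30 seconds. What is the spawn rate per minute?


Spawns per minute = count * (60 / interval)
= 10 * (60 / 30)
= 10 * 2.0
= 20.0

20.0 per minute


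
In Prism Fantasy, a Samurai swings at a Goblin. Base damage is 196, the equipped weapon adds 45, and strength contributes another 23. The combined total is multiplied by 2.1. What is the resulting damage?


Sum base + weapon + str = 196 + 45 + 23 = 264
Multiply by 2.1:
264 * 2.1 = 554.4

554.4 damage


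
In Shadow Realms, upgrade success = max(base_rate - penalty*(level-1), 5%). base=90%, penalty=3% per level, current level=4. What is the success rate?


raw_rate = 90 - 3 * (4 - 1)
= 90 - 3 * 3
= 90 - 9
= 81
Apply floor: max(81, 5) = 81%

81%


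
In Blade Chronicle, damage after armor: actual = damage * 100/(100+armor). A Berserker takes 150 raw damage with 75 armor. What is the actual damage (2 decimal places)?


actual = 150 * 100 / (100 + 75)
= 150 * 100 / 175
= 15000 / 175
= 85.71

85.71 damage


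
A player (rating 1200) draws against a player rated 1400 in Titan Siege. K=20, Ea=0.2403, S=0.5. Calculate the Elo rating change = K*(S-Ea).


Elo update: delta = K * (S - Ea), where S = 0.5 (draws)
S - Ea = 0.5 - 0.2403 = 0.2597
Rating change = 20 * 0.2597
= 5.19

5.19 rating points


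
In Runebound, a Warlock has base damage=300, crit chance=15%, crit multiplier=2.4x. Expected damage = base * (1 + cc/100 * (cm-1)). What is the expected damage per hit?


E[dmg] = base * (1 + crit_chance * (crit_mult - 1))
cc as decimal = 15/100 = 0.15
cm - 1 = 2.4 - 1 = 1.4
Bonus factor = 0.15 * 1.4 = 0.21
Total multiplier = 1 + 0.21 = 1.21
Expected damage = 300 * 1.21 = 363.00

363.00 damage


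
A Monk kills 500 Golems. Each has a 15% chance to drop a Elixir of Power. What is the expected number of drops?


Expected drops = kills * (drop_rate / 100)
= 500 * (15 / 100)
= 500 * 0.15
= 75.0

75.0 drops


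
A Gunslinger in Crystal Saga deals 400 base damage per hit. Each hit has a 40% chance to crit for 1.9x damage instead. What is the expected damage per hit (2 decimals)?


E[dmg] = base * (1 + crit_chance * (crit_mult - 1))
cc as decimal = 40/100 = 0.4
cm - 1 = 1.9 - 1 = 0.9
Bonus factor = 0.4 * 0.9 = 0.36
Total multiplier = 1 + 0.36 = 1.36
Expected damage = 400 * 1.36 = 544.00

544.00 damage


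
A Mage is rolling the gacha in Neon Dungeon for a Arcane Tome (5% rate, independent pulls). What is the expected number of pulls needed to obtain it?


Expected pulls for a geometric distribution = 1/p = 100 / rate%
= 100 / 5
= 20.0

20.0 pulls


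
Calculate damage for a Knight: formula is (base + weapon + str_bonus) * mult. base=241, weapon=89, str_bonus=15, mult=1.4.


Sum base + weapon + str = 241 + 89 + 15 = 345
Multiply by 1.4:
345 * 1.4 = 483.0

483.0 damage


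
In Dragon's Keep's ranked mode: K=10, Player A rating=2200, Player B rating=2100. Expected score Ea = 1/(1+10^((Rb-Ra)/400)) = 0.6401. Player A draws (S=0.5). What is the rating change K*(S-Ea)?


Elo update: delta = K * (S - Ea), where S = 0.5 (draws)
S - Ea = 0.5 - 0.6401 = -0.1401
Rating change = 10 * -0.1401
= -1.40

-1.40 rating points


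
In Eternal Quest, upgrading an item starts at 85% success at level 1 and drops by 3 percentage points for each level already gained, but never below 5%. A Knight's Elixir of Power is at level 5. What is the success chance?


raw_rate = 85 - 3 * (5 - 1)
= 85 - 3 * 4
= 85 - 12
= 73
Apply floor: max(73, 5) = 73%

73%


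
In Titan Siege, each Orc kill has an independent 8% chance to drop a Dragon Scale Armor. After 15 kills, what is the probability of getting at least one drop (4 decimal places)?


P(at least one) = 1 - P(none) = 1 - (1-p)^n
p = 8/100 = 0.08
1 - p = 0.92
(1 - p)^15 = 0.92^15 = 0.286297
P(at least one) = 1 - 0.286297 = 0.7137

0.7137


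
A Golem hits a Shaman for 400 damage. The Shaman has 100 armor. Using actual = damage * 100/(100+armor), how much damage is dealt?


actual = 400 * 100 / (100 + 100)
= 400 * 100 / 200
= 40000 / 200
= 200.00

200.00 damage


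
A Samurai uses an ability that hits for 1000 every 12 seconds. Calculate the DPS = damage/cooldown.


DPS = damage / cooldown
= 1000 / 12
= 83.33

83.33 DPS


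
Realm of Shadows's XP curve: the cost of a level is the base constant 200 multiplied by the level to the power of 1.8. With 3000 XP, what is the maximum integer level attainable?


XP = 200 * level^1.8, so level = (XP / 200)^(1/1.8)
= (3000 / 200)^(1/1.8)
= 15.0^0.5556
= 4.5018
Floor: level = 4

level 4


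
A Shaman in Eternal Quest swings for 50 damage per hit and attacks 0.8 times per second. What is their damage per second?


DPS = damage * attack_speed
= 50 * 0.8
= 40.0

40.0 DPS


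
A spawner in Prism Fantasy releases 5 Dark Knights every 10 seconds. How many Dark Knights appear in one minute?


Spawns per minute = count * (60 / interval)
= 5 * (60 / 10)
= 5 * 6.0
= 30.0

30.0 per minute


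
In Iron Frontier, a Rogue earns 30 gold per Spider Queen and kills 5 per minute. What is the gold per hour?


Gold per minute = 30 * 5 = 150
Gold per hour = 150 * 60 = 9000

9000 gold/hour
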